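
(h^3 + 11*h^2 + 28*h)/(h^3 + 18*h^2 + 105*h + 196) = h/(h + 7)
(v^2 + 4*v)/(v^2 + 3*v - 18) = v*(v + 4)/(v^2 + 3*v - 18)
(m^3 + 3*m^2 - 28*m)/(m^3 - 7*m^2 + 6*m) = (m^2 + 3*m - 28)/(m^2 - 7*m + 6)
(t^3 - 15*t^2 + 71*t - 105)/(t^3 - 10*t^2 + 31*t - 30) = (t - 7)/(t - 2)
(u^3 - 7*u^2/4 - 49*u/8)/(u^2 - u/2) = (8*u^2 - 14*u - 49)/(4*(2*u - 1))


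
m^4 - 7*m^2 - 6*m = m*(m - 3)*(m + 1)*(m + 2)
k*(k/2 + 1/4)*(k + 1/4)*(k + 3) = k^4/2 + 15*k^3/8 + 19*k^2/16 + 3*k/16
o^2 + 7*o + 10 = (o + 2)*(o + 5)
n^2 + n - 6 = (n - 2)*(n + 3)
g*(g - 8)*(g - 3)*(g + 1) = g^4 - 10*g^3 + 13*g^2 + 24*g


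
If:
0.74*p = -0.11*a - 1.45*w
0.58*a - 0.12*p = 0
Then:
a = -0.393309222423146*w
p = -1.90099457504521*w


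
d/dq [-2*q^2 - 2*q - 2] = -4*q - 2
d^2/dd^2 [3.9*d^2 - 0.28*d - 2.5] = 7.80000000000000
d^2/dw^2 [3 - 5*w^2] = -10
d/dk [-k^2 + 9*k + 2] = 9 - 2*k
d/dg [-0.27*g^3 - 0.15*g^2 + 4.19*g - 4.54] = -0.81*g^2 - 0.3*g + 4.19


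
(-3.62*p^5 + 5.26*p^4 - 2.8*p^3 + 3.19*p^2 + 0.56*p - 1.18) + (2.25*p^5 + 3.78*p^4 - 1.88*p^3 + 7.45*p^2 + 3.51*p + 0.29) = -1.37*p^5 + 9.04*p^4 - 4.68*p^3 + 10.64*p^2 + 4.07*p - 0.89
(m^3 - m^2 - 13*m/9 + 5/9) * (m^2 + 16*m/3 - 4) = m^5 + 13*m^4/3 - 97*m^3/9 - 85*m^2/27 + 236*m/27 - 20/9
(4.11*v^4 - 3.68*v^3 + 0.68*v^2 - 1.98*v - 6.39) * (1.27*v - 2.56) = 5.2197*v^5 - 15.1952*v^4 + 10.2844*v^3 - 4.2554*v^2 - 3.0465*v + 16.3584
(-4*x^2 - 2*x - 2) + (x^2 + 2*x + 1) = -3*x^2 - 1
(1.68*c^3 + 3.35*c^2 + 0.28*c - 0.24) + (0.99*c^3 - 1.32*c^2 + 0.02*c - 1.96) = 2.67*c^3 + 2.03*c^2 + 0.3*c - 2.2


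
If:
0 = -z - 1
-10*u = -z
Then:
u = -1/10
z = -1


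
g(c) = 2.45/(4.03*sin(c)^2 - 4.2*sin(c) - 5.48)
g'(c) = 2.45*(-8.06*sin(c)*cos(c) + 4.2*cos(c))/(4.03*sin(c)^2 - 4.2*sin(c) - 5.48)^2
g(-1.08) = 1.80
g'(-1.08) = 7.07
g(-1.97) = 1.35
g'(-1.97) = -3.38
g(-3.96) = -0.38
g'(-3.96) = 0.07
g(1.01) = -0.40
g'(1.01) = -0.09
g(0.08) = -0.42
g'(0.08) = 0.26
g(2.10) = -0.40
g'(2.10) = 0.09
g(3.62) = -0.91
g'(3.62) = -2.37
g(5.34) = 4.38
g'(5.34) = 49.20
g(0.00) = -0.45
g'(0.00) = 0.34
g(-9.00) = -0.80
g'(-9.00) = -1.79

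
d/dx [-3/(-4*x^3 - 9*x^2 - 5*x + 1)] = 3*(-12*x^2 - 18*x - 5)/(4*x^3 + 9*x^2 + 5*x - 1)^2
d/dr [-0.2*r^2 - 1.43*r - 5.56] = -0.4*r - 1.43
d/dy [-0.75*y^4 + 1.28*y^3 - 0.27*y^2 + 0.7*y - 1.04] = -3.0*y^3 + 3.84*y^2 - 0.54*y + 0.7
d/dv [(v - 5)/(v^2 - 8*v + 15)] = -1/(v^2 - 6*v + 9)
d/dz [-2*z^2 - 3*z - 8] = -4*z - 3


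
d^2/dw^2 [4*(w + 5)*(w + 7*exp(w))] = 28*w*exp(w) + 196*exp(w) + 8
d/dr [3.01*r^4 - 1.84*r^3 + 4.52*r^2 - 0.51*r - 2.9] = 12.04*r^3 - 5.52*r^2 + 9.04*r - 0.51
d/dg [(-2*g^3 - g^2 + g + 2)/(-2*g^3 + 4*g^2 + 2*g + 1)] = (-10*g^4 - 4*g^3 - 18*g - 3)/(4*g^6 - 16*g^5 + 8*g^4 + 12*g^3 + 12*g^2 + 4*g + 1)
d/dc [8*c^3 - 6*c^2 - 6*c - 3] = 24*c^2 - 12*c - 6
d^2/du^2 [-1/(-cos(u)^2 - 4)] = 2*(-2*sin(u)^4 - 7*sin(u)^2 + 5)/(cos(u)^2 + 4)^3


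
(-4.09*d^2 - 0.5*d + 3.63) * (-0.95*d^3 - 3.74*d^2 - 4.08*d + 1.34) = 3.8855*d^5 + 15.7716*d^4 + 15.1087*d^3 - 17.0168*d^2 - 15.4804*d + 4.8642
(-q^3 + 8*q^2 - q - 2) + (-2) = -q^3 + 8*q^2 - q - 4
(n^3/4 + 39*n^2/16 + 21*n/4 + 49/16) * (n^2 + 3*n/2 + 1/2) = n^5/4 + 45*n^4/16 + 289*n^3/32 + 389*n^2/32 + 231*n/32 + 49/32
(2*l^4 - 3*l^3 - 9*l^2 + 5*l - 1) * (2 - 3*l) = -6*l^5 + 13*l^4 + 21*l^3 - 33*l^2 + 13*l - 2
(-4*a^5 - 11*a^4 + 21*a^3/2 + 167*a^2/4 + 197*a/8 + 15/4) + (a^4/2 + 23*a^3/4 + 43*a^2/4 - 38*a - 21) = -4*a^5 - 21*a^4/2 + 65*a^3/4 + 105*a^2/2 - 107*a/8 - 69/4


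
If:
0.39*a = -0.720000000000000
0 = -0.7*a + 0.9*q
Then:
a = -1.85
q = -1.44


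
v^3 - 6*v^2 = v^2*(v - 6)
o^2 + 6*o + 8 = (o + 2)*(o + 4)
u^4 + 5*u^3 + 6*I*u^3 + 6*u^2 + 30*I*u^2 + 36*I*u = u*(u + 2)*(u + 3)*(u + 6*I)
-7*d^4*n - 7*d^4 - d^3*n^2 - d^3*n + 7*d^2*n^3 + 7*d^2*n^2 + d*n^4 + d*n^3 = (-d + n)*(d + n)*(7*d + n)*(d*n + d)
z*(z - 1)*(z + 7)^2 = z^4 + 13*z^3 + 35*z^2 - 49*z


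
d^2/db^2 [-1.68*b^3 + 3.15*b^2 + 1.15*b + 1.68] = 6.3 - 10.08*b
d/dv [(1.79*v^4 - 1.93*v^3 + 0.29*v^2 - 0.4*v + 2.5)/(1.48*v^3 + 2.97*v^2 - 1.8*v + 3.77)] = (2.6492*v^6 + 10.6326*v^5 - 15.8273*v^4 + 35.1252*v^3 - 32.2623*v^2 - 12.6634*v + 2.992)/(2.1904*v^6 + 8.7912*v^5 + 3.4929*v^4 + 0.4672*v^3 + 25.6338*v^2 - 13.572*v + 14.2129)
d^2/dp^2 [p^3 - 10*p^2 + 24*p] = 6*p - 20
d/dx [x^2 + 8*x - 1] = 2*x + 8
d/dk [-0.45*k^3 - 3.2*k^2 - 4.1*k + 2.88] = -1.35*k^2 - 6.4*k - 4.1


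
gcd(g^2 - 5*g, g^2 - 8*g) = g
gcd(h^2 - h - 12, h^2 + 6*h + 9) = h + 3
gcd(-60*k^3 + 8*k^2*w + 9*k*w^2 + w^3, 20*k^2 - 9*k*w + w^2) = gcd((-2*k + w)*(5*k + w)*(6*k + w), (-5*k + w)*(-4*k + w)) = 1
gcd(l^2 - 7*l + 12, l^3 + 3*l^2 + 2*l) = 1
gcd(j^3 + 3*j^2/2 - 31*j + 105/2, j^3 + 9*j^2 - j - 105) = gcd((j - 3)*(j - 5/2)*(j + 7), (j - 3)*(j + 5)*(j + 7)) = j^2 + 4*j - 21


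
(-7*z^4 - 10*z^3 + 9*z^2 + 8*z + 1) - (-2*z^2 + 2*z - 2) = -7*z^4 - 10*z^3 + 11*z^2 + 6*z + 3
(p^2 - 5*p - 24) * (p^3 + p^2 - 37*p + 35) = p^5 - 4*p^4 - 66*p^3 + 196*p^2 + 713*p - 840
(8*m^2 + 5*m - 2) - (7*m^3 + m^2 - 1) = -7*m^3 + 7*m^2 + 5*m - 1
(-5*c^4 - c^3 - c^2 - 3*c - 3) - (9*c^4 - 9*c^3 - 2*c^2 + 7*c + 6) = -14*c^4 + 8*c^3 + c^2 - 10*c - 9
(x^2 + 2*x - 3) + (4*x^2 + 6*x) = 5*x^2 + 8*x - 3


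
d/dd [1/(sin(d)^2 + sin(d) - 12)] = -(2*sin(d) + 1)*cos(d)/(sin(d)^2 + sin(d) - 12)^2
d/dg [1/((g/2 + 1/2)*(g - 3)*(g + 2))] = 2*(7 - 3*g^2)/(g^6 - 14*g^4 - 12*g^3 + 49*g^2 + 84*g + 36)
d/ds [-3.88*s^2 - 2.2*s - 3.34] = -7.76*s - 2.2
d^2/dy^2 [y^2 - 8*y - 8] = 2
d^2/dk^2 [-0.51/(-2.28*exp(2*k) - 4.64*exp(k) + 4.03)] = (0.51*(4.56*exp(k) + 4.64)*(9.12*exp(k) + 9.28)*exp(k) - (4.6512*exp(k) + 2.3664)*(2.28*exp(2*k) + 4.64*exp(k) - 4.03))*exp(k)/(2.28*exp(2*k) + 4.64*exp(k) - 4.03)^3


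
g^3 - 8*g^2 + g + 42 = (g - 7)*(g - 3)*(g + 2)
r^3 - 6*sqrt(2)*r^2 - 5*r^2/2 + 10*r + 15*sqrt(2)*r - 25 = (r - 5/2)*(r - 5*sqrt(2))*(r - sqrt(2))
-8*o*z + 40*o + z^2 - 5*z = (-8*o + z)*(z - 5)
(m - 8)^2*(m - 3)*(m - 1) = m^4 - 20*m^3 + 131*m^2 - 304*m + 192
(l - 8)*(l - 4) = l^2 - 12*l + 32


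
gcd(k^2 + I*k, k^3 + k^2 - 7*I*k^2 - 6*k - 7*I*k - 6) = 1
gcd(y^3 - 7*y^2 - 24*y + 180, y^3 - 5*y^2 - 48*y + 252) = y^2 - 12*y + 36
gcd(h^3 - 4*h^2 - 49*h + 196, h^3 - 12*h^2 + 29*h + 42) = h - 7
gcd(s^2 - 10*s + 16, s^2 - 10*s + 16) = s^2 - 10*s + 16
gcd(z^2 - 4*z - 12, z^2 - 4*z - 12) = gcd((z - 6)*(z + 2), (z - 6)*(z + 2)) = z^2 - 4*z - 12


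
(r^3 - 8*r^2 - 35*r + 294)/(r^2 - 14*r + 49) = r + 6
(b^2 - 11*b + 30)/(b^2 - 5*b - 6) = (b - 5)/(b + 1)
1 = 1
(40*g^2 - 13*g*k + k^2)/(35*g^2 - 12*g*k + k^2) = (8*g - k)/(7*g - k)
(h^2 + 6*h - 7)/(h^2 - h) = (h + 7)/h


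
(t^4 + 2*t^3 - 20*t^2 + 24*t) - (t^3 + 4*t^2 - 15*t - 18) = t^4 + t^3 - 24*t^2 + 39*t + 18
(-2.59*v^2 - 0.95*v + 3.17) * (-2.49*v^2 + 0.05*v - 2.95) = 6.4491*v^4 + 2.236*v^3 - 0.300300000000001*v^2 + 2.961*v - 9.3515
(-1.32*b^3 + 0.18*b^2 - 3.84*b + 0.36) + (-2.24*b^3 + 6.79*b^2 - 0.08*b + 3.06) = -3.56*b^3 + 6.97*b^2 - 3.92*b + 3.42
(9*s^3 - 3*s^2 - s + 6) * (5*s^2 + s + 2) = 45*s^5 - 6*s^4 + 10*s^3 + 23*s^2 + 4*s + 12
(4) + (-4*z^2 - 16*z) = -4*z^2 - 16*z + 4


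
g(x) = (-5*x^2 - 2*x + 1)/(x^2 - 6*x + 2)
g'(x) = (6 - 2*x)*(-5*x^2 - 2*x + 1)/(x^2 - 6*x + 2)^2 + (-10*x - 2)/(x^2 - 6*x + 2) = 2*(16*x^2 - 11*x + 1)/(x^4 - 12*x^3 + 40*x^2 - 24*x + 4)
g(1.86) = 3.51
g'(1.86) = 2.21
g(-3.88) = -1.65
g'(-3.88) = 0.35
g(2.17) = 4.26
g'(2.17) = 2.63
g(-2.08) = -0.88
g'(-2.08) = 0.53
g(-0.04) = 0.48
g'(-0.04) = 0.58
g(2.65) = 5.73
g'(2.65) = 3.56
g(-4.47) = -1.84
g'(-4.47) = 0.31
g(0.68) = 1.65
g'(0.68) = 0.70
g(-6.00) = -2.26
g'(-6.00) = 0.23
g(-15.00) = -3.45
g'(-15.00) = 0.07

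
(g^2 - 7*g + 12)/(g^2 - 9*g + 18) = (g - 4)/(g - 6)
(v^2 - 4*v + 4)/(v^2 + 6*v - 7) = (v^2 - 4*v + 4)/(v^2 + 6*v - 7)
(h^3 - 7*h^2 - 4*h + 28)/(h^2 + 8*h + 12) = (h^2 - 9*h + 14)/(h + 6)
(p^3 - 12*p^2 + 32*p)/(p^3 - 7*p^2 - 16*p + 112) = p*(p - 8)/(p^2 - 3*p - 28)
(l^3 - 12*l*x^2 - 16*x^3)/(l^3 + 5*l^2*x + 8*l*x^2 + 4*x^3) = (l - 4*x)/(l + x)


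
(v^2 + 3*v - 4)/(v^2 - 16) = (v - 1)/(v - 4)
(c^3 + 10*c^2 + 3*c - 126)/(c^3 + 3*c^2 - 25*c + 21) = (c + 6)/(c - 1)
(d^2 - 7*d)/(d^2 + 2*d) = (d - 7)/(d + 2)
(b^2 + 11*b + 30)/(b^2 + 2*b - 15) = (b + 6)/(b - 3)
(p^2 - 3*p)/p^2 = (p - 3)/p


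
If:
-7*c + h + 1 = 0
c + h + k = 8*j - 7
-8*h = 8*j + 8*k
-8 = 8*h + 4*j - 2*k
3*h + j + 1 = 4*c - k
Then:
No Solution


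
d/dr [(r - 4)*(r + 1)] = 2*r - 3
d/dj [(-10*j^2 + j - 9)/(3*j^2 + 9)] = (-j^2 - 42*j + 3)/(3*(j^4 + 6*j^2 + 9))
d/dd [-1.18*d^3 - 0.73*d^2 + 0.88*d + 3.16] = -3.54*d^2 - 1.46*d + 0.88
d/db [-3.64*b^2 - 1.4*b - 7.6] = -7.28*b - 1.4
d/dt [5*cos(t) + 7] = -5*sin(t)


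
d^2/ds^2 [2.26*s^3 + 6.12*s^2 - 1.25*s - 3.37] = 13.56*s + 12.24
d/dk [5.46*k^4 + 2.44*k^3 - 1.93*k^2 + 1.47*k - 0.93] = 21.84*k^3 + 7.32*k^2 - 3.86*k + 1.47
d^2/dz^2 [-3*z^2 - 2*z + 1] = -6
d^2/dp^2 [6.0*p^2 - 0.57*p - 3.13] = 12.0000000000000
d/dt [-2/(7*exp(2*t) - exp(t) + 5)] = (28*exp(t) - 2)*exp(t)/(7*exp(2*t) - exp(t) + 5)^2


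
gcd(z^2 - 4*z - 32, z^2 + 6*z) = 1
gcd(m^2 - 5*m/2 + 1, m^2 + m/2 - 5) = m - 2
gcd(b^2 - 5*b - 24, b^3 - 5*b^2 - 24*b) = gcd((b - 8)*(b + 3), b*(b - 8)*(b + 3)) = b^2 - 5*b - 24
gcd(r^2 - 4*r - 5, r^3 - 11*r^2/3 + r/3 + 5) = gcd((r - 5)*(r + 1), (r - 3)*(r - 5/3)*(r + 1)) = r + 1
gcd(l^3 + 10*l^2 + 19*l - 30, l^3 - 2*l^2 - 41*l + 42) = l^2 + 5*l - 6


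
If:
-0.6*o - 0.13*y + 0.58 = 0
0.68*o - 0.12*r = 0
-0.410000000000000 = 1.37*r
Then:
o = -0.05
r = -0.30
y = 4.71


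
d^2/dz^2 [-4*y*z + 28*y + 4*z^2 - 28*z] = 8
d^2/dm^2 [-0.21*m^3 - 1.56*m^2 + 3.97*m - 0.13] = -1.26*m - 3.12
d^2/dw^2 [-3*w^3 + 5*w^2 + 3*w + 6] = 10 - 18*w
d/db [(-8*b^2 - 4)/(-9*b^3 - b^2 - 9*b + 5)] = 4*(-18*b^4 - 9*b^2 - 22*b - 9)/(81*b^6 + 18*b^5 + 163*b^4 - 72*b^3 + 71*b^2 - 90*b + 25)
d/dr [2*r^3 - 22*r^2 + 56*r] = 6*r^2 - 44*r + 56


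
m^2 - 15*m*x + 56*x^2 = (m - 8*x)*(m - 7*x)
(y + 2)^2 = y^2 + 4*y + 4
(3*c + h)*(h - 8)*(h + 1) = 3*c*h^2 - 21*c*h - 24*c + h^3 - 7*h^2 - 8*h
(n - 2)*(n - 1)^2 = n^3 - 4*n^2 + 5*n - 2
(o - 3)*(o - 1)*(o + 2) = o^3 - 2*o^2 - 5*o + 6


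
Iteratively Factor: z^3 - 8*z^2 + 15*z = (z - 5)*(z^2 - 3*z) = (z - 5)*(z - 3)*(z)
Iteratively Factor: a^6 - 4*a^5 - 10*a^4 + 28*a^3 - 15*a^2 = (a + 3)*(a^5 - 7*a^4 + 11*a^3 - 5*a^2) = (a - 5)*(a + 3)*(a^4 - 2*a^3 + a^2) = a*(a - 5)*(a + 3)*(a^3 - 2*a^2 + a) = a^2*(a - 5)*(a + 3)*(a^2 - 2*a + 1) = a^2*(a - 5)*(a - 1)*(a + 3)*(a - 1)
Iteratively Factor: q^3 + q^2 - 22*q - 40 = (q - 5)*(q^2 + 6*q + 8) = (q - 5)*(q + 2)*(q + 4)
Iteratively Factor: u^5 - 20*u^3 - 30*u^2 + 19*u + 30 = (u - 5)*(u^4 + 5*u^3 + 5*u^2 - 5*u - 6) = (u - 5)*(u + 1)*(u^3 + 4*u^2 + u - 6) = (u - 5)*(u + 1)*(u + 2)*(u^2 + 2*u - 3) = (u - 5)*(u - 1)*(u + 1)*(u + 2)*(u + 3)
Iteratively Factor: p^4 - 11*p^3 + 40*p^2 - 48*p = (p - 4)*(p^3 - 7*p^2 + 12*p) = (p - 4)*(p - 3)*(p^2 - 4*p) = (p - 4)^2*(p - 3)*(p)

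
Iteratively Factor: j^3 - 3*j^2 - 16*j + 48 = (j - 4)*(j^2 + j - 12) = (j - 4)*(j - 3)*(j + 4)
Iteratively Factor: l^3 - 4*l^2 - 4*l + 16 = (l - 4)*(l^2 - 4) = (l - 4)*(l + 2)*(l - 2)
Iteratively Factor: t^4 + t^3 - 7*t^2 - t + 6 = (t + 3)*(t^3 - 2*t^2 - t + 2) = (t + 1)*(t + 3)*(t^2 - 3*t + 2) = (t - 1)*(t + 1)*(t + 3)*(t - 2)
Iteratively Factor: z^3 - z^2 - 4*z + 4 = (z - 1)*(z^2 - 4) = (z - 2)*(z - 1)*(z + 2)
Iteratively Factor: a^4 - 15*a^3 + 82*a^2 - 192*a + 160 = (a - 4)*(a^3 - 11*a^2 + 38*a - 40) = (a - 4)^2*(a^2 - 7*a + 10) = (a - 4)^2*(a - 2)*(a - 5)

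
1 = 1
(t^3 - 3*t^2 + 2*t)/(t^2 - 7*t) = (t^2 - 3*t + 2)/(t - 7)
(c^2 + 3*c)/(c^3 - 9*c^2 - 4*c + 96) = c/(c^2 - 12*c + 32)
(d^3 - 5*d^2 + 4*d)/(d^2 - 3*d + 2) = d*(d - 4)/(d - 2)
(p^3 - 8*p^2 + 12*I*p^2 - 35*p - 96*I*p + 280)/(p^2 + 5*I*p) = p - 8 + 7*I - 56*I/p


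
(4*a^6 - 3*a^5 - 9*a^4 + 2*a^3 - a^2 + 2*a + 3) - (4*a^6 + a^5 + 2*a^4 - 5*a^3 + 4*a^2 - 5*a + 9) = -4*a^5 - 11*a^4 + 7*a^3 - 5*a^2 + 7*a - 6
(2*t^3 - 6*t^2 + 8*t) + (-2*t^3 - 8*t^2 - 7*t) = -14*t^2 + t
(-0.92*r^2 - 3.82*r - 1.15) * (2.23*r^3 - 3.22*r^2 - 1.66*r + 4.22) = -2.0516*r^5 - 5.5562*r^4 + 11.2631*r^3 + 6.1618*r^2 - 14.2114*r - 4.853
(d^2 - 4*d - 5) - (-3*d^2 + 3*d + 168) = 4*d^2 - 7*d - 173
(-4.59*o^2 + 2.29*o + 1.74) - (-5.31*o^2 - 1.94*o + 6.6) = 0.72*o^2 + 4.23*o - 4.86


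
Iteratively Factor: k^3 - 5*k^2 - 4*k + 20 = (k - 5)*(k^2 - 4) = (k - 5)*(k - 2)*(k + 2)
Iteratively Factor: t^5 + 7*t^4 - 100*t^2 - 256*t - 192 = (t + 4)*(t^4 + 3*t^3 - 12*t^2 - 52*t - 48) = (t + 2)*(t + 4)*(t^3 + t^2 - 14*t - 24) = (t + 2)*(t + 3)*(t + 4)*(t^2 - 2*t - 8) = (t - 4)*(t + 2)*(t + 3)*(t + 4)*(t + 2)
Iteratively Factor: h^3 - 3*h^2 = (h)*(h^2 - 3*h) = h^2*(h - 3)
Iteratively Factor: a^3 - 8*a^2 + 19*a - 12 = (a - 4)*(a^2 - 4*a + 3) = (a - 4)*(a - 1)*(a - 3)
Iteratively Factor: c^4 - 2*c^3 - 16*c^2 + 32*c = (c - 4)*(c^3 + 2*c^2 - 8*c) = (c - 4)*(c + 4)*(c^2 - 2*c) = (c - 4)*(c - 2)*(c + 4)*(c)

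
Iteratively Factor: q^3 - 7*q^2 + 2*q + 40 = (q - 5)*(q^2 - 2*q - 8) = (q - 5)*(q + 2)*(q - 4)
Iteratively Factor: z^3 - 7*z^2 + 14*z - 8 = (z - 2)*(z^2 - 5*z + 4) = (z - 4)*(z - 2)*(z - 1)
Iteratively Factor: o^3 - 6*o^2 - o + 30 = (o + 2)*(o^2 - 8*o + 15) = (o - 3)*(o + 2)*(o - 5)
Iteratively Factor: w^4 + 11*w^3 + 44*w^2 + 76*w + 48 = (w + 2)*(w^3 + 9*w^2 + 26*w + 24) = (w + 2)*(w + 3)*(w^2 + 6*w + 8) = (w + 2)*(w + 3)*(w + 4)*(w + 2)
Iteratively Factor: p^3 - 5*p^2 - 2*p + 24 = (p - 3)*(p^2 - 2*p - 8) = (p - 3)*(p + 2)*(p - 4)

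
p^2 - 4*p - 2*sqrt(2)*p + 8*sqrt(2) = (p - 4)*(p - 2*sqrt(2))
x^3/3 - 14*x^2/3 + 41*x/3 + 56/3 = (x/3 + 1/3)*(x - 8)*(x - 7)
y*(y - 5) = y^2 - 5*y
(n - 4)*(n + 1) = n^2 - 3*n - 4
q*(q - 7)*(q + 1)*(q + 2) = q^4 - 4*q^3 - 19*q^2 - 14*q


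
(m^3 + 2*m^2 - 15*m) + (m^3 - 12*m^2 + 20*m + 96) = 2*m^3 - 10*m^2 + 5*m + 96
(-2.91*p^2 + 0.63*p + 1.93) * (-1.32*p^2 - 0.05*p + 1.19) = 3.8412*p^4 - 0.6861*p^3 - 6.042*p^2 + 0.6532*p + 2.2967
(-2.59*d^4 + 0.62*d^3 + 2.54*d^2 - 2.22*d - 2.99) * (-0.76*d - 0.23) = 1.9684*d^5 + 0.1245*d^4 - 2.073*d^3 + 1.103*d^2 + 2.783*d + 0.6877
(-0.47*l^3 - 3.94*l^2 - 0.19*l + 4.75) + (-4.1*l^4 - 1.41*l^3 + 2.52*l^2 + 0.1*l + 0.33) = -4.1*l^4 - 1.88*l^3 - 1.42*l^2 - 0.09*l + 5.08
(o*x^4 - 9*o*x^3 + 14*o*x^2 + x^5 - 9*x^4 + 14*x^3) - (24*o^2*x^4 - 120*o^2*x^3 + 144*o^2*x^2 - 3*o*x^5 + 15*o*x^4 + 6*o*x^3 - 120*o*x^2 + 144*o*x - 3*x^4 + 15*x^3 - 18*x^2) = -24*o^2*x^4 + 120*o^2*x^3 - 144*o^2*x^2 + 3*o*x^5 - 14*o*x^4 - 15*o*x^3 + 134*o*x^2 - 144*o*x + x^5 - 6*x^4 - x^3 + 18*x^2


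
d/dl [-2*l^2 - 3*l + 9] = -4*l - 3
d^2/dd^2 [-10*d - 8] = 0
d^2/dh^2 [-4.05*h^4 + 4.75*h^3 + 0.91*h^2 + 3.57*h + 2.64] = -48.6*h^2 + 28.5*h + 1.82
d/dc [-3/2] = 0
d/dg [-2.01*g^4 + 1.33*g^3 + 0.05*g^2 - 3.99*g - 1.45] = -8.04*g^3 + 3.99*g^2 + 0.1*g - 3.99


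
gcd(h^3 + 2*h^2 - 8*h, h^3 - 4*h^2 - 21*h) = h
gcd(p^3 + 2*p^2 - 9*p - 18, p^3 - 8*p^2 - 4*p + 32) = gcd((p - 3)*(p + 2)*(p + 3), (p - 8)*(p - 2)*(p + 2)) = p + 2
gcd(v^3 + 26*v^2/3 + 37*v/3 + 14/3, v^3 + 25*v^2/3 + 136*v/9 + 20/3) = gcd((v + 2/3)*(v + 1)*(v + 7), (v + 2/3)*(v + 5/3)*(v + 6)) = v + 2/3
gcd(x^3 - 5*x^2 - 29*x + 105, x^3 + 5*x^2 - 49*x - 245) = x^2 - 2*x - 35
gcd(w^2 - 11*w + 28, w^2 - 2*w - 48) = 1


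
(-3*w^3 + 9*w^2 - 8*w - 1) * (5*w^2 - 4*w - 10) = -15*w^5 + 57*w^4 - 46*w^3 - 63*w^2 + 84*w + 10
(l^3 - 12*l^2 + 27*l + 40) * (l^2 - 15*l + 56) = l^5 - 27*l^4 + 263*l^3 - 1037*l^2 + 912*l + 2240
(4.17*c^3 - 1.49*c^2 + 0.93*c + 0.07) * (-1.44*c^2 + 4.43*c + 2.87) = -6.0048*c^5 + 20.6187*c^4 + 4.028*c^3 - 0.2572*c^2 + 2.9792*c + 0.2009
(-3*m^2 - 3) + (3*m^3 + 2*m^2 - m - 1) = 3*m^3 - m^2 - m - 4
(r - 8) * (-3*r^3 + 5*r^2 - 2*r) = -3*r^4 + 29*r^3 - 42*r^2 + 16*r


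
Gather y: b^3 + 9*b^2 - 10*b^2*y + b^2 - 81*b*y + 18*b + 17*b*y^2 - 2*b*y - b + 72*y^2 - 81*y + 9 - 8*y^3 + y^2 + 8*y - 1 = b^3 + 10*b^2 + 17*b - 8*y^3 + y^2*(17*b + 73) + y*(-10*b^2 - 83*b - 73) + 8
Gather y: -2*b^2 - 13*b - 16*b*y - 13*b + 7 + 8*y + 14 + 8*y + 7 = -2*b^2 - 26*b + y*(16 - 16*b) + 28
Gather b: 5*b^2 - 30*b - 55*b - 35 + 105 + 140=5*b^2 - 85*b + 210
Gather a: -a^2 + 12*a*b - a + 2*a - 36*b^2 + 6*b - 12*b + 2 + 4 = -a^2 + a*(12*b + 1) - 36*b^2 - 6*b + 6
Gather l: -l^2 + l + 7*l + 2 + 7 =-l^2 + 8*l + 9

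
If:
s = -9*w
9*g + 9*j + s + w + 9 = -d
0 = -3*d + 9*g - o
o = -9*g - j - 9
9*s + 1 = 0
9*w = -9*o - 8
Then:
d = -511/207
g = -15476/16767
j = 388/1863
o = -73/81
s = -1/9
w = 1/81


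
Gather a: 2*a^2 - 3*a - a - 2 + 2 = 2*a^2 - 4*a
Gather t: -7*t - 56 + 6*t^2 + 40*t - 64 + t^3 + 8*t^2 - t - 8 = t^3 + 14*t^2 + 32*t - 128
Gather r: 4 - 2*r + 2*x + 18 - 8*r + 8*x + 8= -10*r + 10*x + 30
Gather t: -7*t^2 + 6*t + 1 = -7*t^2 + 6*t + 1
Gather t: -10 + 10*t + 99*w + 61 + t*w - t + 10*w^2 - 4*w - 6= t*(w + 9) + 10*w^2 + 95*w + 45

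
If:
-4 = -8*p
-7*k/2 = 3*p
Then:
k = -3/7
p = 1/2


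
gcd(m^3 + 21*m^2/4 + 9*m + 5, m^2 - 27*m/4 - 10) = m + 5/4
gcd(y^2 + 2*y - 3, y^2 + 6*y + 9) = y + 3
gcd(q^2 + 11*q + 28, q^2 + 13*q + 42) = q + 7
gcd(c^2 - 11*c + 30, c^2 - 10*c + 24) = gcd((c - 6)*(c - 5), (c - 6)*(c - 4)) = c - 6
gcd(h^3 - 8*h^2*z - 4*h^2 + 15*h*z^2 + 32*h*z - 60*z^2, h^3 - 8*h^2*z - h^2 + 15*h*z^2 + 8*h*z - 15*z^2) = h^2 - 8*h*z + 15*z^2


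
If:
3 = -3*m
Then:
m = -1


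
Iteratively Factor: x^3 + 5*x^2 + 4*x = (x + 4)*(x^2 + x) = x*(x + 4)*(x + 1)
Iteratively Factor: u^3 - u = (u + 1)*(u^2 - u) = u*(u + 1)*(u - 1)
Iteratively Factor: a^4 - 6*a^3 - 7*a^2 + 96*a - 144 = (a - 3)*(a^3 - 3*a^2 - 16*a + 48) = (a - 4)*(a - 3)*(a^2 + a - 12) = (a - 4)*(a - 3)^2*(a + 4)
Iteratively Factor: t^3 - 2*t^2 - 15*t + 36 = (t - 3)*(t^2 + t - 12) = (t - 3)*(t + 4)*(t - 3)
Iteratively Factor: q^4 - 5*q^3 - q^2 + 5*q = (q - 5)*(q^3 - q) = (q - 5)*(q + 1)*(q^2 - q) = q*(q - 5)*(q + 1)*(q - 1)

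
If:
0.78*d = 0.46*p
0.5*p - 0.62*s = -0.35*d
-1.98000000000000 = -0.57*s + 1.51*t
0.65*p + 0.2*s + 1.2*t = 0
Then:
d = 0.67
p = 1.13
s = 1.29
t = -0.83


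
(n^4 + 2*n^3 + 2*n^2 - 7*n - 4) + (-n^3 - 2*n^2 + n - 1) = n^4 + n^3 - 6*n - 5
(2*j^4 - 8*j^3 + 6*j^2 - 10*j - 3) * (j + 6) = 2*j^5 + 4*j^4 - 42*j^3 + 26*j^2 - 63*j - 18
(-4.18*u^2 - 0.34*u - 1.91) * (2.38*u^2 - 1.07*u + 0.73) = -9.9484*u^4 + 3.6634*u^3 - 7.2334*u^2 + 1.7955*u - 1.3943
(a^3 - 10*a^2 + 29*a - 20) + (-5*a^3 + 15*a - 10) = -4*a^3 - 10*a^2 + 44*a - 30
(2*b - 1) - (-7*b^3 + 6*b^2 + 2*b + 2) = 7*b^3 - 6*b^2 - 3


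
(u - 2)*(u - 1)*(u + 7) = u^3 + 4*u^2 - 19*u + 14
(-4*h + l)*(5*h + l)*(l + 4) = -20*h^2*l - 80*h^2 + h*l^2 + 4*h*l + l^3 + 4*l^2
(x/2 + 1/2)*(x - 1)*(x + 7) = x^3/2 + 7*x^2/2 - x/2 - 7/2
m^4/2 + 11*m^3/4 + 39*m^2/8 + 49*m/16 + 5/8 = (m/2 + 1/4)*(m + 1/2)*(m + 2)*(m + 5/2)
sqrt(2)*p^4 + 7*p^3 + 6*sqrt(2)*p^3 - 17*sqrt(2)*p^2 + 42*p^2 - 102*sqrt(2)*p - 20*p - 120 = (p + 6)*(p - 2*sqrt(2))*(p + 5*sqrt(2))*(sqrt(2)*p + 1)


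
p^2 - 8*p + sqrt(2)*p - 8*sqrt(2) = (p - 8)*(p + sqrt(2))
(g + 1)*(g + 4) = g^2 + 5*g + 4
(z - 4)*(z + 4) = z^2 - 16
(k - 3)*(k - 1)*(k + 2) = k^3 - 2*k^2 - 5*k + 6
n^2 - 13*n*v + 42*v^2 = (n - 7*v)*(n - 6*v)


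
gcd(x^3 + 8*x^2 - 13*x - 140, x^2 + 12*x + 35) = x^2 + 12*x + 35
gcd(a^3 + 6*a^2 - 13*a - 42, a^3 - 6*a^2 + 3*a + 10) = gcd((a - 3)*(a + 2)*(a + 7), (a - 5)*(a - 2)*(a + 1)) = 1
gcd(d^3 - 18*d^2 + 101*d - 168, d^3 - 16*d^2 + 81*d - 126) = d^2 - 10*d + 21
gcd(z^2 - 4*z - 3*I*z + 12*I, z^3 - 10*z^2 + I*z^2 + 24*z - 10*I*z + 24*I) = z - 4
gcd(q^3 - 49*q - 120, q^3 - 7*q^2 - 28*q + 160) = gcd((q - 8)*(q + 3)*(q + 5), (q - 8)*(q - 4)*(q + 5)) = q^2 - 3*q - 40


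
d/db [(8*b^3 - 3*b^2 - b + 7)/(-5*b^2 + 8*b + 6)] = (-40*b^4 + 128*b^3 + 115*b^2 + 34*b - 62)/(25*b^4 - 80*b^3 + 4*b^2 + 96*b + 36)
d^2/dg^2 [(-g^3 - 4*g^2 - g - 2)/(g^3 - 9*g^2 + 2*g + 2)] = 2*(-13*g^6 + 3*g^5 + 51*g^4 + 27*g^3 - 714*g^2 + 54*g - 56)/(g^9 - 27*g^8 + 249*g^7 - 831*g^6 + 390*g^5 + 402*g^4 - 196*g^3 - 84*g^2 + 24*g + 8)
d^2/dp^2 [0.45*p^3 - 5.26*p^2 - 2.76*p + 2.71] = 2.7*p - 10.52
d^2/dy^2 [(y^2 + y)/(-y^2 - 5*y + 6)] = 4*(2*y^3 - 9*y^2 - 9*y - 33)/(y^6 + 15*y^5 + 57*y^4 - 55*y^3 - 342*y^2 + 540*y - 216)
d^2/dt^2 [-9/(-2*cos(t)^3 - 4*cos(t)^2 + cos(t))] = 9*((4*cos(t) + cos(2*t))*(cos(t) + 16*cos(2*t) + 9*cos(3*t))*cos(t)/2 + 2*(6*cos(t)^2 + 8*cos(t) - 1)^2*sin(t)^2)/((4*cos(t) + cos(2*t))^3*cos(t)^3)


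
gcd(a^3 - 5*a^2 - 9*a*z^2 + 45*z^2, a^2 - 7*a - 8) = 1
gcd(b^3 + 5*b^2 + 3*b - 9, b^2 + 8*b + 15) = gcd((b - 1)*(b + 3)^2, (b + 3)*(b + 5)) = b + 3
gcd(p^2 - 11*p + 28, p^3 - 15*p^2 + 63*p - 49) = p - 7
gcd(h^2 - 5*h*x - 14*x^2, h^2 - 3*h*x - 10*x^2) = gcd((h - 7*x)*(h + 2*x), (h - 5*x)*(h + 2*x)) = h + 2*x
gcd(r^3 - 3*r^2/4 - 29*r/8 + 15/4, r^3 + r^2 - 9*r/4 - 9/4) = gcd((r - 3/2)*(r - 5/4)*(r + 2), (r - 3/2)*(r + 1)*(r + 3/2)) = r - 3/2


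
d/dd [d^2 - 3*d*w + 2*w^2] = 2*d - 3*w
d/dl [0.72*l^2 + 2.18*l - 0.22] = 1.44*l + 2.18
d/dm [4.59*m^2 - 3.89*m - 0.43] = 9.18*m - 3.89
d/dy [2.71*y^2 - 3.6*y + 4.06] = 5.42*y - 3.6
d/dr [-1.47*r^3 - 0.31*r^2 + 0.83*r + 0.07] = -4.41*r^2 - 0.62*r + 0.83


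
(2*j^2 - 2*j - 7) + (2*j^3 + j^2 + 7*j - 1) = 2*j^3 + 3*j^2 + 5*j - 8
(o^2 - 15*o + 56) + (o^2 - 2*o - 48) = 2*o^2 - 17*o + 8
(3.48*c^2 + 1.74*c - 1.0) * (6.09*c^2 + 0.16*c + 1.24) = 21.1932*c^4 + 11.1534*c^3 - 1.4964*c^2 + 1.9976*c - 1.24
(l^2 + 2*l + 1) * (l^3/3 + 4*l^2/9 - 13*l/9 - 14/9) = l^5/3 + 10*l^4/9 - 2*l^3/9 - 4*l^2 - 41*l/9 - 14/9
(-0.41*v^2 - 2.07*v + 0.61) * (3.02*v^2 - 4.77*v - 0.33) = -1.2382*v^4 - 4.2957*v^3 + 11.8514*v^2 - 2.2266*v - 0.2013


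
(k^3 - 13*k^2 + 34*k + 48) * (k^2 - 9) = k^5 - 13*k^4 + 25*k^3 + 165*k^2 - 306*k - 432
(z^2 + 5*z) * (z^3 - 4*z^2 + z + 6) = z^5 + z^4 - 19*z^3 + 11*z^2 + 30*z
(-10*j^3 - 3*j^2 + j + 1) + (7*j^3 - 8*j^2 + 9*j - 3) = -3*j^3 - 11*j^2 + 10*j - 2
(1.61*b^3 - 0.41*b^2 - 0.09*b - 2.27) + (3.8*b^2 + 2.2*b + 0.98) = 1.61*b^3 + 3.39*b^2 + 2.11*b - 1.29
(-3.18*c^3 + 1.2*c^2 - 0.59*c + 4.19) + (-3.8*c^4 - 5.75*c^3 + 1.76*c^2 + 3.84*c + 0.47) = -3.8*c^4 - 8.93*c^3 + 2.96*c^2 + 3.25*c + 4.66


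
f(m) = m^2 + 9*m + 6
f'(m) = 2*m + 9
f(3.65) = 52.17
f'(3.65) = 16.30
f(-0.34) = 3.06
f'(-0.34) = 8.32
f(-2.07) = -8.35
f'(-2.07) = 4.86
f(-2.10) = -8.49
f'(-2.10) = 4.80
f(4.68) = 70.02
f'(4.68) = 18.36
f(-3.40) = -13.04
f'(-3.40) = 2.20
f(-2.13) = -8.63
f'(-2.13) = 4.74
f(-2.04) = -8.20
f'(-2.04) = 4.92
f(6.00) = 96.00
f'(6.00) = 21.00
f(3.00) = 42.00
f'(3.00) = 15.00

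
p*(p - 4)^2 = p^3 - 8*p^2 + 16*p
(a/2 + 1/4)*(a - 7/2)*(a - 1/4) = a^3/2 - 13*a^2/8 - a/2 + 7/32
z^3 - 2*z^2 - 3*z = z*(z - 3)*(z + 1)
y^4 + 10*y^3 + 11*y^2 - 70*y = y*(y - 2)*(y + 5)*(y + 7)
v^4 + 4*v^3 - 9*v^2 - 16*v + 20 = (v - 2)*(v - 1)*(v + 2)*(v + 5)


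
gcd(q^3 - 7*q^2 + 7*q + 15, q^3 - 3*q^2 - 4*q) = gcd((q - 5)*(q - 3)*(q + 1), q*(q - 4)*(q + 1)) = q + 1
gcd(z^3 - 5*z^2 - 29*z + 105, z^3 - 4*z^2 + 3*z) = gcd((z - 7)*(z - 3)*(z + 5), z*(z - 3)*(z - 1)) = z - 3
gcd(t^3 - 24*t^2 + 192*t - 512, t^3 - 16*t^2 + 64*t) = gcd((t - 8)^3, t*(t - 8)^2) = t^2 - 16*t + 64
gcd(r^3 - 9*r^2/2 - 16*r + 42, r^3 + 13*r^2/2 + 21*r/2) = r + 7/2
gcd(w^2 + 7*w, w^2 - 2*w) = w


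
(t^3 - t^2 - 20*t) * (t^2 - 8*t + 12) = t^5 - 9*t^4 + 148*t^2 - 240*t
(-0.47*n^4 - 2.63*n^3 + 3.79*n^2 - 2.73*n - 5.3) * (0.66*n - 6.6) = -0.3102*n^5 + 1.3662*n^4 + 19.8594*n^3 - 26.8158*n^2 + 14.52*n + 34.98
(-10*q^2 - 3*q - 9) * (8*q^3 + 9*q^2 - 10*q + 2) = -80*q^5 - 114*q^4 + q^3 - 71*q^2 + 84*q - 18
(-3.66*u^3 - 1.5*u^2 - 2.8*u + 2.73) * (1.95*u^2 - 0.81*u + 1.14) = -7.137*u^5 + 0.0396000000000005*u^4 - 8.4174*u^3 + 5.8815*u^2 - 5.4033*u + 3.1122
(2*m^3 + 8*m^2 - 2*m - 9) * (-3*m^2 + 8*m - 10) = -6*m^5 - 8*m^4 + 50*m^3 - 69*m^2 - 52*m + 90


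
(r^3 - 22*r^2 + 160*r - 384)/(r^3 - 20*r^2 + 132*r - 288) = (r - 8)/(r - 6)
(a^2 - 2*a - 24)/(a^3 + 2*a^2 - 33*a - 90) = (a + 4)/(a^2 + 8*a + 15)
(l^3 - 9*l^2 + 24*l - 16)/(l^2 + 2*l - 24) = (l^2 - 5*l + 4)/(l + 6)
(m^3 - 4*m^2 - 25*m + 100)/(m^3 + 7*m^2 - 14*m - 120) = (m - 5)/(m + 6)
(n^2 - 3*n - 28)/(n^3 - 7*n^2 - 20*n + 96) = (n - 7)/(n^2 - 11*n + 24)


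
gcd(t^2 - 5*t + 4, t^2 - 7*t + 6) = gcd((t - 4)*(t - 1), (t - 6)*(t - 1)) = t - 1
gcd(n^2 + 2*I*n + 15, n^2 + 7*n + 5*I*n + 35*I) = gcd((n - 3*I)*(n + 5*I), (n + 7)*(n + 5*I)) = n + 5*I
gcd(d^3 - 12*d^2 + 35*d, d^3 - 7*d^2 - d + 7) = d - 7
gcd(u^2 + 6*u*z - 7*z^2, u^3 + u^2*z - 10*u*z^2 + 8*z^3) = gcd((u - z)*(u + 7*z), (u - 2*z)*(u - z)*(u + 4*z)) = -u + z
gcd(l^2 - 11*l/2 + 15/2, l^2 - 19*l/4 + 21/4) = l - 3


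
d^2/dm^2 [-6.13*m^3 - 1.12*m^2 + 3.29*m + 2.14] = -36.78*m - 2.24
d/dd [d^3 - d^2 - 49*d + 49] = 3*d^2 - 2*d - 49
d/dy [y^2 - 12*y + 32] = 2*y - 12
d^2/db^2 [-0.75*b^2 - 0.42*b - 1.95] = -1.50000000000000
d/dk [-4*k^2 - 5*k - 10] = -8*k - 5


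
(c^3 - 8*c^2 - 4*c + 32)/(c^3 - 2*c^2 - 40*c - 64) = (c - 2)/(c + 4)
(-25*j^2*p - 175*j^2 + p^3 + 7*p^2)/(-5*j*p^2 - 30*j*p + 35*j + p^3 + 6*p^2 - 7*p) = (5*j + p)/(p - 1)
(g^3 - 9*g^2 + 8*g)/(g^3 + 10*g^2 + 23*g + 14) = g*(g^2 - 9*g + 8)/(g^3 + 10*g^2 + 23*g + 14)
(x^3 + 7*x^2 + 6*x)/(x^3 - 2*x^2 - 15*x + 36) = x*(x^2 + 7*x + 6)/(x^3 - 2*x^2 - 15*x + 36)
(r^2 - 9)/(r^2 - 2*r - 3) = (r + 3)/(r + 1)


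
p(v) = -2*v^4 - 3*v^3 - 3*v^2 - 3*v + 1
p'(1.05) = -28.48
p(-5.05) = -974.75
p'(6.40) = -2507.19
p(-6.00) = -2033.00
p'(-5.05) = 828.08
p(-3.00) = -98.00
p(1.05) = -11.36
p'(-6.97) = 2310.46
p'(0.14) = -4.04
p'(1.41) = -51.78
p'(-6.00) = 1437.00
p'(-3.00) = 150.00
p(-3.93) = -328.54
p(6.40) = -4282.96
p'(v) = -8*v^3 - 9*v^2 - 6*v - 3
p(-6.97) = -3828.21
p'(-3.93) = 367.16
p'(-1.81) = 25.81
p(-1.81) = -7.07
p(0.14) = 0.51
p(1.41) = -25.51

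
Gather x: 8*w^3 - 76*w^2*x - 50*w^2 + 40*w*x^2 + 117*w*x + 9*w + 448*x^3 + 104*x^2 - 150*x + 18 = 8*w^3 - 50*w^2 + 9*w + 448*x^3 + x^2*(40*w + 104) + x*(-76*w^2 + 117*w - 150) + 18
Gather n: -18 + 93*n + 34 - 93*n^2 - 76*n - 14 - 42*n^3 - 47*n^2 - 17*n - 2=-42*n^3 - 140*n^2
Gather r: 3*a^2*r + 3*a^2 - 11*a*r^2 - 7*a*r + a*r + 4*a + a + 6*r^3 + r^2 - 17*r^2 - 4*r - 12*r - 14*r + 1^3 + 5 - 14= 3*a^2 + 5*a + 6*r^3 + r^2*(-11*a - 16) + r*(3*a^2 - 6*a - 30) - 8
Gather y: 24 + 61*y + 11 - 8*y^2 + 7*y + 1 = -8*y^2 + 68*y + 36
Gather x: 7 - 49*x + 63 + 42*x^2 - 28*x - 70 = 42*x^2 - 77*x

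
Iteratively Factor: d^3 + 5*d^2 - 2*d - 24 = (d - 2)*(d^2 + 7*d + 12) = (d - 2)*(d + 4)*(d + 3)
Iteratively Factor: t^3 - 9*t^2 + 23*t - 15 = (t - 3)*(t^2 - 6*t + 5) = (t - 5)*(t - 3)*(t - 1)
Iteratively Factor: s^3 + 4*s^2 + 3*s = (s + 3)*(s^2 + s) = s*(s + 3)*(s + 1)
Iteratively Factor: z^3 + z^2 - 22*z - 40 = (z + 4)*(z^2 - 3*z - 10) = (z + 2)*(z + 4)*(z - 5)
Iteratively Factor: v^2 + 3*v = (v)*(v + 3)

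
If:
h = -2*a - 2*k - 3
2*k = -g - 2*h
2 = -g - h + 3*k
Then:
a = 3*k/2 - 5/2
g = 8*k - 4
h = 2 - 5*k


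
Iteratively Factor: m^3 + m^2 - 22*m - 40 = (m + 4)*(m^2 - 3*m - 10) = (m - 5)*(m + 4)*(m + 2)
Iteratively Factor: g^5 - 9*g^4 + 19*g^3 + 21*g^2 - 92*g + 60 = (g - 2)*(g^4 - 7*g^3 + 5*g^2 + 31*g - 30) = (g - 2)*(g - 1)*(g^3 - 6*g^2 - g + 30) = (g - 2)*(g - 1)*(g + 2)*(g^2 - 8*g + 15) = (g - 5)*(g - 2)*(g - 1)*(g + 2)*(g - 3)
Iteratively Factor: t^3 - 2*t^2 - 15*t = (t - 5)*(t^2 + 3*t) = t*(t - 5)*(t + 3)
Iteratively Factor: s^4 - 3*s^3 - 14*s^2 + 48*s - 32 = (s - 2)*(s^3 - s^2 - 16*s + 16) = (s - 2)*(s + 4)*(s^2 - 5*s + 4) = (s - 2)*(s - 1)*(s + 4)*(s - 4)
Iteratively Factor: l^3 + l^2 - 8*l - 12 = (l + 2)*(l^2 - l - 6) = (l - 3)*(l + 2)*(l + 2)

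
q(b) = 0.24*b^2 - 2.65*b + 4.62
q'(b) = 0.48*b - 2.65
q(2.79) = -0.91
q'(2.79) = -1.31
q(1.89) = 0.47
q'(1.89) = -1.74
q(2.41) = -0.37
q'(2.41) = -1.49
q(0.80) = 2.65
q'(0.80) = -2.27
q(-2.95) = 14.53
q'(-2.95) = -4.07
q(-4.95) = 23.62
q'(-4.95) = -5.03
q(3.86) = -2.03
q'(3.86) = -0.80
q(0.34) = 3.75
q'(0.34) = -2.49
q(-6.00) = 29.16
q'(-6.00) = -5.53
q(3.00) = -1.17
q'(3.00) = -1.21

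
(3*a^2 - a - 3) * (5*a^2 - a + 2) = 15*a^4 - 8*a^3 - 8*a^2 + a - 6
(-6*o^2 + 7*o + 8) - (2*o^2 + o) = -8*o^2 + 6*o + 8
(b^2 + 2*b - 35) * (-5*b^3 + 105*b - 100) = -5*b^5 - 10*b^4 + 280*b^3 + 110*b^2 - 3875*b + 3500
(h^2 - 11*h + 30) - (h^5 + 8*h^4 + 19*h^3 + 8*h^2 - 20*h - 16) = -h^5 - 8*h^4 - 19*h^3 - 7*h^2 + 9*h + 46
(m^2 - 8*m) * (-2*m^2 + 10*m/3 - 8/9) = -2*m^4 + 58*m^3/3 - 248*m^2/9 + 64*m/9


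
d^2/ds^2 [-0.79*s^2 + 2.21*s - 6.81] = -1.58000000000000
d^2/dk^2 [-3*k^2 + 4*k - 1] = -6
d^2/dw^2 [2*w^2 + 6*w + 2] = 4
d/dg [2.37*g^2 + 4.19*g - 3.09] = 4.74*g + 4.19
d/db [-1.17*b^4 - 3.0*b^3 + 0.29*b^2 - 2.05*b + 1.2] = -4.68*b^3 - 9.0*b^2 + 0.58*b - 2.05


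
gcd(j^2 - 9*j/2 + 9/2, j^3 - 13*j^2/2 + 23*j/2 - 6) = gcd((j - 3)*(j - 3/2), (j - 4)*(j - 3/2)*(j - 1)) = j - 3/2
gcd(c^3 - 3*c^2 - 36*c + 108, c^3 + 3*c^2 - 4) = 1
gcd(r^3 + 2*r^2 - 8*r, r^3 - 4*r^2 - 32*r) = r^2 + 4*r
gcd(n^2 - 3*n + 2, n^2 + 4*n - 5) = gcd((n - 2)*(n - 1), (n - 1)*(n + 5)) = n - 1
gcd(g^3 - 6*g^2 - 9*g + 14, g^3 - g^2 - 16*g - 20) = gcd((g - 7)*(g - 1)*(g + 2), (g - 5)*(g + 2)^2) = g + 2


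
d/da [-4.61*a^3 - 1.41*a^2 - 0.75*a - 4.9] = -13.83*a^2 - 2.82*a - 0.75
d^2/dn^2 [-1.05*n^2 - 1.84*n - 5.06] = -2.10000000000000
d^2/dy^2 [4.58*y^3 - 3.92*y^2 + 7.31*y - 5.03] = 27.48*y - 7.84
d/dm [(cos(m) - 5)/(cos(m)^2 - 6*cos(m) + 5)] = sin(m)/(cos(m) - 1)^2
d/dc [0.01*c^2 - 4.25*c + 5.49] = 0.02*c - 4.25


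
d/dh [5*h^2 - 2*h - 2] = 10*h - 2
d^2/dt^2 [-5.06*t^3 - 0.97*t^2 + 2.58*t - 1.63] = -30.36*t - 1.94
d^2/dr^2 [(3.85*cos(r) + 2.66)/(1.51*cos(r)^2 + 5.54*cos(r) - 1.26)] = (0.0467356206495997*(1 - cos(r)^2)^2 - 0.0516280033911841*cos(r)^5 - 0.547834970120589*cos(r)^3 - 0.449766238559235*cos(r)^2 + 0.898549694308343*cos(r) + 1.28919491041964)/(0.272563176895307*cos(r)^2 + 1.0*cos(r) - 0.227436823104693)^3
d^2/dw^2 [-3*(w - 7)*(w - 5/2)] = -6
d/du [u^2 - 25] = 2*u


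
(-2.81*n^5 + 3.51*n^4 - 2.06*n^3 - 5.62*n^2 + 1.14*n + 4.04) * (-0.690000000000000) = 1.9389*n^5 - 2.4219*n^4 + 1.4214*n^3 + 3.8778*n^2 - 0.7866*n - 2.7876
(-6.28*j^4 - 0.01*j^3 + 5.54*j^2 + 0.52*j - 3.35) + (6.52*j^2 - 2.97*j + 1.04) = -6.28*j^4 - 0.01*j^3 + 12.06*j^2 - 2.45*j - 2.31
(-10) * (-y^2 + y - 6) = 10*y^2 - 10*y + 60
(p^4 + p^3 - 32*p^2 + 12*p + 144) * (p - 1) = p^5 - 33*p^3 + 44*p^2 + 132*p - 144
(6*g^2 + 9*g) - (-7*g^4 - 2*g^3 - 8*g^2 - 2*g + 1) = 7*g^4 + 2*g^3 + 14*g^2 + 11*g - 1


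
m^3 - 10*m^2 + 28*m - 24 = (m - 6)*(m - 2)^2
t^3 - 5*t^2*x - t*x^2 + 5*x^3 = (t - 5*x)*(t - x)*(t + x)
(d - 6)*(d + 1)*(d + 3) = d^3 - 2*d^2 - 21*d - 18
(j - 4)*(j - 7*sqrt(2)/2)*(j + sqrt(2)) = j^3 - 4*j^2 - 5*sqrt(2)*j^2/2 - 7*j + 10*sqrt(2)*j + 28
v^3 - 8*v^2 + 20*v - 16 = (v - 4)*(v - 2)^2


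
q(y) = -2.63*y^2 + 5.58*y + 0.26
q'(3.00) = -10.20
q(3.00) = -6.67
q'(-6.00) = 37.14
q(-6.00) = -127.90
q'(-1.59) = 13.94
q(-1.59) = -15.26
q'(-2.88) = 20.73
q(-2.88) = -37.62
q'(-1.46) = 13.26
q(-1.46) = -13.49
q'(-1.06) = 11.16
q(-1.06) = -8.61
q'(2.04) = -5.15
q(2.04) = 0.70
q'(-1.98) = 15.99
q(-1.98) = -21.10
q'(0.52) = 2.84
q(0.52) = 2.45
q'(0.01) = 5.53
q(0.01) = 0.32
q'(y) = 5.58 - 5.26*y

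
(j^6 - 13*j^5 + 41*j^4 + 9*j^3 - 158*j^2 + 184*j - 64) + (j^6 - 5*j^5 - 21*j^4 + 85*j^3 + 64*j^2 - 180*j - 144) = 2*j^6 - 18*j^5 + 20*j^4 + 94*j^3 - 94*j^2 + 4*j - 208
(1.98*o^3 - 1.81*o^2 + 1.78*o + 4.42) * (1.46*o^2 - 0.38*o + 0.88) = 2.8908*o^5 - 3.395*o^4 + 5.029*o^3 + 4.184*o^2 - 0.1132*o + 3.8896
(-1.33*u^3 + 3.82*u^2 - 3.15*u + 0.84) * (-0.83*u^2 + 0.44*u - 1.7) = 1.1039*u^5 - 3.7558*u^4 + 6.5563*u^3 - 8.5772*u^2 + 5.7246*u - 1.428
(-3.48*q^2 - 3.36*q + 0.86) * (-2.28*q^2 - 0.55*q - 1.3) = 7.9344*q^4 + 9.5748*q^3 + 4.4112*q^2 + 3.895*q - 1.118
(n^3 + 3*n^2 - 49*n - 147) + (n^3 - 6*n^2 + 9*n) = 2*n^3 - 3*n^2 - 40*n - 147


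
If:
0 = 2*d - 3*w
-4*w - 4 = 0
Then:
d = -3/2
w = -1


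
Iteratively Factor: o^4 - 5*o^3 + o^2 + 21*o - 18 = (o - 3)*(o^3 - 2*o^2 - 5*o + 6) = (o - 3)^2*(o^2 + o - 2) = (o - 3)^2*(o + 2)*(o - 1)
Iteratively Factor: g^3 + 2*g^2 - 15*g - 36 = (g + 3)*(g^2 - g - 12) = (g - 4)*(g + 3)*(g + 3)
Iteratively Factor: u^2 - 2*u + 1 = (u - 1)*(u - 1)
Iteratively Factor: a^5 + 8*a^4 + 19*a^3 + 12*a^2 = (a)*(a^4 + 8*a^3 + 19*a^2 + 12*a) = a*(a + 3)*(a^3 + 5*a^2 + 4*a) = a^2*(a + 3)*(a^2 + 5*a + 4) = a^2*(a + 1)*(a + 3)*(a + 4)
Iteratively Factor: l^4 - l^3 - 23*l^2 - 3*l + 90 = (l - 5)*(l^3 + 4*l^2 - 3*l - 18) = (l - 5)*(l + 3)*(l^2 + l - 6) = (l - 5)*(l + 3)^2*(l - 2)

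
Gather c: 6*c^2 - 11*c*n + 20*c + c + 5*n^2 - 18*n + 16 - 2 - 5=6*c^2 + c*(21 - 11*n) + 5*n^2 - 18*n + 9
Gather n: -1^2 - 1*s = -s - 1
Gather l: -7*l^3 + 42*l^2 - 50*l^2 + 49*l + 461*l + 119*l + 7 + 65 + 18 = -7*l^3 - 8*l^2 + 629*l + 90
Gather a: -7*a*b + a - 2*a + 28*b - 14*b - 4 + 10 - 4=a*(-7*b - 1) + 14*b + 2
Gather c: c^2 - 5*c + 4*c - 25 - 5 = c^2 - c - 30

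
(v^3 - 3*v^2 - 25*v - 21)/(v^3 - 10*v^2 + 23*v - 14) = (v^2 + 4*v + 3)/(v^2 - 3*v + 2)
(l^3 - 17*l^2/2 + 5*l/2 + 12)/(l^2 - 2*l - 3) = (l^2 - 19*l/2 + 12)/(l - 3)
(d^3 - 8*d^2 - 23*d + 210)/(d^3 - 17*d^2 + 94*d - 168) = (d + 5)/(d - 4)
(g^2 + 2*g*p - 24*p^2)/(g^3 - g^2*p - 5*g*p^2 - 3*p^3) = (-g^2 - 2*g*p + 24*p^2)/(-g^3 + g^2*p + 5*g*p^2 + 3*p^3)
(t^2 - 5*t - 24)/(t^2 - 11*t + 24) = (t + 3)/(t - 3)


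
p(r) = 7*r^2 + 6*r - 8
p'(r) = 14*r + 6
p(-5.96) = 204.89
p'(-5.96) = -77.44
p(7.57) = 438.55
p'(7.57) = 111.98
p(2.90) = 68.27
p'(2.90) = 46.60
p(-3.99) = 79.50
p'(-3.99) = -49.86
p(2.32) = 43.60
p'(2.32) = 38.48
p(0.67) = -0.84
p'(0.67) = 15.38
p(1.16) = 8.38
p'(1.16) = 22.24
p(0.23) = -6.25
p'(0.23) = 9.22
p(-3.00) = 37.00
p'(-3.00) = -36.00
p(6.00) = 280.00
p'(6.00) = 90.00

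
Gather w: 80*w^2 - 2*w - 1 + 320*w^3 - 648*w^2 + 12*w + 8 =320*w^3 - 568*w^2 + 10*w + 7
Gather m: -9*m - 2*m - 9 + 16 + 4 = 11 - 11*m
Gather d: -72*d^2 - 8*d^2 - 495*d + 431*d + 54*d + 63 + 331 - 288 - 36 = -80*d^2 - 10*d + 70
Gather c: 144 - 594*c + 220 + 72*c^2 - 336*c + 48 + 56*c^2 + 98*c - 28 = 128*c^2 - 832*c + 384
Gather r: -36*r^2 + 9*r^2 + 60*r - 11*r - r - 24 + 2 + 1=-27*r^2 + 48*r - 21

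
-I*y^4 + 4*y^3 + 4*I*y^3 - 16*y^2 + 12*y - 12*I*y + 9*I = (y - 3)*(y + I)*(y + 3*I)*(-I*y + I)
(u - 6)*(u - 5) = u^2 - 11*u + 30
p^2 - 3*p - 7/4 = (p - 7/2)*(p + 1/2)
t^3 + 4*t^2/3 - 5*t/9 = t*(t - 1/3)*(t + 5/3)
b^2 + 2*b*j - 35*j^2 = (b - 5*j)*(b + 7*j)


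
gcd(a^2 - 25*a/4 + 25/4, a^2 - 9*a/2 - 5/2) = a - 5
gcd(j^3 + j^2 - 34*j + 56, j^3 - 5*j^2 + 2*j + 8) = j^2 - 6*j + 8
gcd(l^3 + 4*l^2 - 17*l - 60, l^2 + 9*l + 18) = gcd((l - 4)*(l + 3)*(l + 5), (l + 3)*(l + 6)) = l + 3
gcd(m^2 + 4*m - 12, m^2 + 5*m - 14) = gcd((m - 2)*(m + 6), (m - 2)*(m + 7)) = m - 2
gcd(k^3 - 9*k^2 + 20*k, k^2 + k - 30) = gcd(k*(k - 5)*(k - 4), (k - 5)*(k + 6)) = k - 5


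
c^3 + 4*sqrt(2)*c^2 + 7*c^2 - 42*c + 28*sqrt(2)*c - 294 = (c + 7)*(c - 3*sqrt(2))*(c + 7*sqrt(2))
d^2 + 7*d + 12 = (d + 3)*(d + 4)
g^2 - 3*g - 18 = (g - 6)*(g + 3)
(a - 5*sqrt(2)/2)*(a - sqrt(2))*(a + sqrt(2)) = a^3 - 5*sqrt(2)*a^2/2 - 2*a + 5*sqrt(2)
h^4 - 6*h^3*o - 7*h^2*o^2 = h^2*(h - 7*o)*(h + o)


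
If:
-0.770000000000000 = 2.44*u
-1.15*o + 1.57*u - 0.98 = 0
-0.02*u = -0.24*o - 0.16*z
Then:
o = -1.28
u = -0.32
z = 1.89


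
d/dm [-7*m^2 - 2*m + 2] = -14*m - 2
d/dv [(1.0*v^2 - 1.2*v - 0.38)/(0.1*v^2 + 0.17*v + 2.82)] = (0.29*v^2 + 5.716*v - 3.3194)/(0.01*v^4 + 0.034*v^3 + 0.5929*v^2 + 0.9588*v + 7.9524)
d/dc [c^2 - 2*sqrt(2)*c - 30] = 2*c - 2*sqrt(2)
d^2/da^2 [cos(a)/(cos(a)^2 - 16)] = (-sin(a)^4 + 96*sin(a)^2 - 255)*cos(a)/((cos(a) - 4)^3*(cos(a) + 4)^3)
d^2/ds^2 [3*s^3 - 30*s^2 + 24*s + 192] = 18*s - 60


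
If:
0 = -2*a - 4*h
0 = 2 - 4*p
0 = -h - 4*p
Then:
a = 4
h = -2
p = 1/2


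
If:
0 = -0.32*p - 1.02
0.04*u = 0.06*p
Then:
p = -3.19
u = -4.78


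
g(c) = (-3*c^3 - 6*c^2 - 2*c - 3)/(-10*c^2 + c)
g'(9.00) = 0.30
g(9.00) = 3.36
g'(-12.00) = 0.30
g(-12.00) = -2.99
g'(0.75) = -2.09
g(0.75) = 1.88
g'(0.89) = -1.14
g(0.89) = 1.66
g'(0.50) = -8.09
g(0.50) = 2.94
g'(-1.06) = 0.55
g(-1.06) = 0.33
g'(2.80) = 0.24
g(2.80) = 1.61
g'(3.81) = 0.27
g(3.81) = 1.87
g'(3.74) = 0.27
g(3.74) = 1.85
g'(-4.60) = 0.29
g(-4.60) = -0.79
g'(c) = (20*c - 1)*(-3*c^3 - 6*c^2 - 2*c - 3)/(-10*c^2 + c)^2 + (-9*c^2 - 12*c - 2)/(-10*c^2 + c) = (30*c^4 - 6*c^3 - 26*c^2 - 60*c + 3)/(c^2*(100*c^2 - 20*c + 1))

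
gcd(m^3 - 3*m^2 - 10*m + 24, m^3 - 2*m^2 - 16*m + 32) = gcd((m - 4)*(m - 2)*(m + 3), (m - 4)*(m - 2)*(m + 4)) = m^2 - 6*m + 8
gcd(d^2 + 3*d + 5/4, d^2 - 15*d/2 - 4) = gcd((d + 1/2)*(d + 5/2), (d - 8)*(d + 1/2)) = d + 1/2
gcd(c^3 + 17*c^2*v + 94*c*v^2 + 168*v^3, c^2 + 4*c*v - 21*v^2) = c + 7*v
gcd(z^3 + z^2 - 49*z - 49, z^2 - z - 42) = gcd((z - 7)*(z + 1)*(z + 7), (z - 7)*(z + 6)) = z - 7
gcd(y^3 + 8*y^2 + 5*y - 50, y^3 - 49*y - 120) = y + 5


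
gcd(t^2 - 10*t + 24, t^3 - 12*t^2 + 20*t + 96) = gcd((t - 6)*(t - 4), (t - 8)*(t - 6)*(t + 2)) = t - 6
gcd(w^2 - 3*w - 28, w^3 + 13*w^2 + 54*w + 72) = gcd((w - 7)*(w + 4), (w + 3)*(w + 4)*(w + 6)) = w + 4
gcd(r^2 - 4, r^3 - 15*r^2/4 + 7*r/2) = r - 2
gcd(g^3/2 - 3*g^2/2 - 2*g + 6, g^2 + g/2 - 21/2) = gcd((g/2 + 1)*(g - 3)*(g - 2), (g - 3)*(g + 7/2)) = g - 3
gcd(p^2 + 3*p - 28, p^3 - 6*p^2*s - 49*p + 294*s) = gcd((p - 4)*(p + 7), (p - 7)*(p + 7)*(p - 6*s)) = p + 7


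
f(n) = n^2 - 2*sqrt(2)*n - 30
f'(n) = 2*n - 2*sqrt(2)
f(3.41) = -28.02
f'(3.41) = 3.99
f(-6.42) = 29.37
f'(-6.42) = -15.67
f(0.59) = -31.32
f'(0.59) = -1.65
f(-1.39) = -24.14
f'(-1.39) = -5.61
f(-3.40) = -8.82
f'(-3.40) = -9.63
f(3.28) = -28.52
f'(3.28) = 3.73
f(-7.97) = 56.06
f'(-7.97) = -18.77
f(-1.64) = -22.67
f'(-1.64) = -6.11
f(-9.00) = 76.46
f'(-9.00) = -20.83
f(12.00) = 80.06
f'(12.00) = 21.17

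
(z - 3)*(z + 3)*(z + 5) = z^3 + 5*z^2 - 9*z - 45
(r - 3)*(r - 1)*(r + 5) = r^3 + r^2 - 17*r + 15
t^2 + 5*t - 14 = (t - 2)*(t + 7)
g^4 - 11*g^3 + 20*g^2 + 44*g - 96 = (g - 8)*(g - 3)*(g - 2)*(g + 2)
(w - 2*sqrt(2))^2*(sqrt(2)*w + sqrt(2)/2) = sqrt(2)*w^3 - 8*w^2 + sqrt(2)*w^2/2 - 4*w + 8*sqrt(2)*w + 4*sqrt(2)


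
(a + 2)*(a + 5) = a^2 + 7*a + 10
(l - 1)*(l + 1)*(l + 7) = l^3 + 7*l^2 - l - 7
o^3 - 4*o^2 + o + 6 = (o - 3)*(o - 2)*(o + 1)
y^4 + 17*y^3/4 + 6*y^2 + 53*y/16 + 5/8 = (y + 1/2)^2*(y + 5/4)*(y + 2)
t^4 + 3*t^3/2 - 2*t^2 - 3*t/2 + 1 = (t - 1)*(t - 1/2)*(t + 1)*(t + 2)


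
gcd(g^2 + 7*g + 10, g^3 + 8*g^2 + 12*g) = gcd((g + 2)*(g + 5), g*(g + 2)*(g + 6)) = g + 2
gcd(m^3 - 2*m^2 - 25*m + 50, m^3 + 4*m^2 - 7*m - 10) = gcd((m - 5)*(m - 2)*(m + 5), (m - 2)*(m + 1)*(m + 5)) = m^2 + 3*m - 10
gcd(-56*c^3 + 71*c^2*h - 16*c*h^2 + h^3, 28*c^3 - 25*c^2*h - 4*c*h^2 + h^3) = 7*c^2 - 8*c*h + h^2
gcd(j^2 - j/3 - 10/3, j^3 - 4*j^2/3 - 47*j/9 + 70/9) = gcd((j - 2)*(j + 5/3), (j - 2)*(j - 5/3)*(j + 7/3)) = j - 2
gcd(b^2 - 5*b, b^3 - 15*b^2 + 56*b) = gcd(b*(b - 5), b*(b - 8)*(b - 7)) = b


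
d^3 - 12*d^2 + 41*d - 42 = (d - 7)*(d - 3)*(d - 2)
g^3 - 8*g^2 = g^2*(g - 8)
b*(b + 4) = b^2 + 4*b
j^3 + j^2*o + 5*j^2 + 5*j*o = j*(j + 5)*(j + o)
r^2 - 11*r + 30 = (r - 6)*(r - 5)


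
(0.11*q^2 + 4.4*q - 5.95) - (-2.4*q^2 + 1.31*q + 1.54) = 2.51*q^2 + 3.09*q - 7.49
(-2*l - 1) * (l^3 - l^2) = -2*l^4 + l^3 + l^2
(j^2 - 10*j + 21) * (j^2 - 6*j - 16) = j^4 - 16*j^3 + 65*j^2 + 34*j - 336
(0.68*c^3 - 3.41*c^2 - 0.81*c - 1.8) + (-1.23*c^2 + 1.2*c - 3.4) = 0.68*c^3 - 4.64*c^2 + 0.39*c - 5.2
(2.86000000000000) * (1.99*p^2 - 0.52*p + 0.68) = 5.6914*p^2 - 1.4872*p + 1.9448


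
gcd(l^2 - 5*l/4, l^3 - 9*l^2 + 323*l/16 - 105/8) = l - 5/4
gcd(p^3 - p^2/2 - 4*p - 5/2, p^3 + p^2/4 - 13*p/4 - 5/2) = p + 1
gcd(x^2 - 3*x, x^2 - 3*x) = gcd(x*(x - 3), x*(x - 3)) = x^2 - 3*x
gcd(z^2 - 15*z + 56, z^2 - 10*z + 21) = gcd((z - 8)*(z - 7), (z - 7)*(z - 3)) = z - 7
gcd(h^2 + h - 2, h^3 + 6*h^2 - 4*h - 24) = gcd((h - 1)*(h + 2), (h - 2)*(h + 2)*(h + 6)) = h + 2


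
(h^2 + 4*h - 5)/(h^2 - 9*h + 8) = (h + 5)/(h - 8)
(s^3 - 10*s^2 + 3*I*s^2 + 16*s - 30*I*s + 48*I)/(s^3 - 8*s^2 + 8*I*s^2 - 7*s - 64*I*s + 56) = (s^2 + s*(-2 + 3*I) - 6*I)/(s^2 + 8*I*s - 7)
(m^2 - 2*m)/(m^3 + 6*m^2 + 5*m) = (m - 2)/(m^2 + 6*m + 5)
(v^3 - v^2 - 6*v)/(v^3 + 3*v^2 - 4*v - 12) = v*(v - 3)/(v^2 + v - 6)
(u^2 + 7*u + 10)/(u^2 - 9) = (u^2 + 7*u + 10)/(u^2 - 9)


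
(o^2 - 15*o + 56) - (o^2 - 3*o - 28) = 84 - 12*o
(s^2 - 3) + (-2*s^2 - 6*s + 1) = -s^2 - 6*s - 2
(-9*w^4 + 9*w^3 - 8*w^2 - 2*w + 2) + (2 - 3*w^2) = -9*w^4 + 9*w^3 - 11*w^2 - 2*w + 4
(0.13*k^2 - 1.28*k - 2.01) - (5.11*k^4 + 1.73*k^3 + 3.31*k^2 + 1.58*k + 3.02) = -5.11*k^4 - 1.73*k^3 - 3.18*k^2 - 2.86*k - 5.03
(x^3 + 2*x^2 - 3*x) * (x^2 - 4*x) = x^5 - 2*x^4 - 11*x^3 + 12*x^2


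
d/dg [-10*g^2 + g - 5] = 1 - 20*g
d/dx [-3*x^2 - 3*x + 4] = -6*x - 3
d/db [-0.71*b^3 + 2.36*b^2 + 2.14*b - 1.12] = -2.13*b^2 + 4.72*b + 2.14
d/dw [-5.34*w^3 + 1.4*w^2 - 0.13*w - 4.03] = -16.02*w^2 + 2.8*w - 0.13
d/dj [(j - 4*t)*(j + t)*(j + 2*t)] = 3*j^2 - 2*j*t - 10*t^2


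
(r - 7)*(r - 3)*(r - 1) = r^3 - 11*r^2 + 31*r - 21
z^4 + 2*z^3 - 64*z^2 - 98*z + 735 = (z - 7)*(z - 3)*(z + 5)*(z + 7)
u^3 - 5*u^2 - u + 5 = (u - 5)*(u - 1)*(u + 1)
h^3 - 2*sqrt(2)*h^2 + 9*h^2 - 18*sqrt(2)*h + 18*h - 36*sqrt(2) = (h + 3)*(h + 6)*(h - 2*sqrt(2))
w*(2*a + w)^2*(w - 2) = 4*a^2*w^2 - 8*a^2*w + 4*a*w^3 - 8*a*w^2 + w^4 - 2*w^3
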